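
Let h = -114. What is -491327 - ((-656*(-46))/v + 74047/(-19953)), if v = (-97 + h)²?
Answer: -436456597434992/888327513 ≈ -4.9132e+5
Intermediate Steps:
v = 44521 (v = (-97 - 114)² = (-211)² = 44521)
-491327 - ((-656*(-46))/v + 74047/(-19953)) = -491327 - (-656*(-46)/44521 + 74047/(-19953)) = -491327 - (30176*(1/44521) + 74047*(-1/19953)) = -491327 - (30176/44521 - 74047/19953) = -491327 - 1*(-2694544759/888327513) = -491327 + 2694544759/888327513 = -436456597434992/888327513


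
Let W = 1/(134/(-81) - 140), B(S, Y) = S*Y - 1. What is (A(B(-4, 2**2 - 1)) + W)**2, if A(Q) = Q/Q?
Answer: 129800449/131652676 ≈ 0.98593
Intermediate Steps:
B(S, Y) = -1 + S*Y
A(Q) = 1
W = -81/11474 (W = 1/(134*(-1/81) - 140) = 1/(-134/81 - 140) = 1/(-11474/81) = -81/11474 ≈ -0.0070594)
(A(B(-4, 2**2 - 1)) + W)**2 = (1 - 81/11474)**2 = (11393/11474)**2 = 129800449/131652676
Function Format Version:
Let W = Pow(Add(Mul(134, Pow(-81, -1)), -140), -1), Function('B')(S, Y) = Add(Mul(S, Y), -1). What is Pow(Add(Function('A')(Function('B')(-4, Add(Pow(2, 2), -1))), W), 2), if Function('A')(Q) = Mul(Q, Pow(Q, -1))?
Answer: Rational(129800449, 131652676) ≈ 0.98593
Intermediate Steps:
Function('B')(S, Y) = Add(-1, Mul(S, Y))
Function('A')(Q) = 1
W = Rational(-81, 11474) (W = Pow(Add(Mul(134, Rational(-1, 81)), -140), -1) = Pow(Add(Rational(-134, 81), -140), -1) = Pow(Rational(-11474, 81), -1) = Rational(-81, 11474) ≈ -0.0070594)
Pow(Add(Function('A')(Function('B')(-4, Add(Pow(2, 2), -1))), W), 2) = Pow(Add(1, Rational(-81, 11474)), 2) = Pow(Rational(11393, 11474), 2) = Rational(129800449, 131652676)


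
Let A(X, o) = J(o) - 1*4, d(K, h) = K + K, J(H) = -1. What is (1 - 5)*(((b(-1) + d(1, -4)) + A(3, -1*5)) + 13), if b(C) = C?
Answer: -36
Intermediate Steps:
d(K, h) = 2*K
A(X, o) = -5 (A(X, o) = -1 - 1*4 = -1 - 4 = -5)
(1 - 5)*(((b(-1) + d(1, -4)) + A(3, -1*5)) + 13) = (1 - 5)*(((-1 + 2*1) - 5) + 13) = -4*(((-1 + 2) - 5) + 13) = -4*((1 - 5) + 13) = -4*(-4 + 13) = -4*9 = -36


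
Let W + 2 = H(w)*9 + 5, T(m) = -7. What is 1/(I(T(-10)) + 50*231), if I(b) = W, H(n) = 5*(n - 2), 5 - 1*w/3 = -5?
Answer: 1/12813 ≈ 7.8046e-5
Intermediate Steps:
w = 30 (w = 15 - 3*(-5) = 15 + 15 = 30)
H(n) = -10 + 5*n (H(n) = 5*(-2 + n) = -10 + 5*n)
W = 1263 (W = -2 + ((-10 + 5*30)*9 + 5) = -2 + ((-10 + 150)*9 + 5) = -2 + (140*9 + 5) = -2 + (1260 + 5) = -2 + 1265 = 1263)
I(b) = 1263
1/(I(T(-10)) + 50*231) = 1/(1263 + 50*231) = 1/(1263 + 11550) = 1/12813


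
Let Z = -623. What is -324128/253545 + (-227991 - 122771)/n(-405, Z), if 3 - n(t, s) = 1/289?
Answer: -12851096308829/109784985 ≈ -1.1706e+5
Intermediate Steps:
n(t, s) = 866/289 (n(t, s) = 3 - 1/289 = 866/289)
-324128/253545 + (-227991 - 122771)/n(-405, Z) = -324128/253545 + (-227991 - 122771)/(866/289) = -324128*1/253545 - 350762*289/866 = -324128/253545 - 50685109/433 = -12851096308829/109784985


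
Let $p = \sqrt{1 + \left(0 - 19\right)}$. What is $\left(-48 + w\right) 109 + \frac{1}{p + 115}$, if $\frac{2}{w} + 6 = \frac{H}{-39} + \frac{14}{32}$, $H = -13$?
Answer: $\frac{- 3971088 \sqrt{2} + 152224789 i}{251 \left(- 115 i + 3 \sqrt{2}\right)} \approx -5273.7 - 0.00032043 i$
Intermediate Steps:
$w = - \frac{96}{251}$ ($w = \frac{2}{-6 + \left(- \frac{13}{-39} + \frac{14}{32}\right)} = \frac{2}{-6 + \left(\left(-13\right) \left(- \frac{1}{39}\right) + 14 \cdot \frac{1}{32}\right)} = \frac{2}{-6 + \left(\frac{1}{3} + \frac{7}{16}\right)} = \frac{2}{-6 + \frac{37}{48}} = \frac{2}{- \frac{251}{48}} = 2 \left(- \frac{48}{251}\right) = - \frac{96}{251} \approx -0.38247$)
$p = 3 i \sqrt{2}$ ($p = \sqrt{1 + \left(0 - 19\right)} = \sqrt{1 - 19} = \sqrt{-18} = 3 i \sqrt{2} \approx 4.2426 i$)
$\left(-48 + w\right) 109 + \frac{1}{p + 115} = \left(-48 - \frac{96}{251}\right) 109 + \frac{1}{3 i \sqrt{2} + 115} = \left(- \frac{12144}{251}\right) 109 + \frac{1}{115 + 3 i \sqrt{2}} = - \frac{1323696}{251} + \frac{1}{115 + 3 i \sqrt{2}}$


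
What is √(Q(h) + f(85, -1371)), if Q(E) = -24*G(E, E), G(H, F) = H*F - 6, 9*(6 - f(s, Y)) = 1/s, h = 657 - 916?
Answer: I*√104676854935/255 ≈ 1268.8*I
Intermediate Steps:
h = -259
f(s, Y) = 6 - 1/(9*s)
G(H, F) = -6 + F*H (G(H, F) = F*H - 6 = -6 + F*H)
Q(E) = 144 - 24*E² (Q(E) = -24*(-6 + E*E) = -24*(-6 + E²) = 144 - 24*E²)
√(Q(h) + f(85, -1371)) = √((144 - 24*(-259)²) + (6 - ⅑/85)) = √((144 - 24*67081) + (6 - ⅑*1/85)) = √((144 - 1609944) + (6 - 1/765)) = √(-1609800 + 4589/765) = √(-1231492411/765) = I*√104676854935/255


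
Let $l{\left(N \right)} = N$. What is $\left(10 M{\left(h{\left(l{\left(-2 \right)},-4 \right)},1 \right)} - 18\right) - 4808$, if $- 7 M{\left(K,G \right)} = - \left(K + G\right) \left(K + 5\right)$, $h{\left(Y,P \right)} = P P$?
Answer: $-4316$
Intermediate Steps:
$h{\left(Y,P \right)} = P^{2}$
$M{\left(K,G \right)} = \frac{\left(5 + K\right) \left(G + K\right)}{7}$ ($M{\left(K,G \right)} = - \frac{\left(-1\right) \left(K + G\right) \left(K + 5\right)}{7} = - \frac{\left(-1\right) \left(G + K\right) \left(5 + K\right)}{7} = - \frac{\left(-1\right) \left(5 + K\right) \left(G + K\right)}{7} = \frac{\left(5 + K\right) \left(G + K\right)}{7}$)
$\left(10 M{\left(h{\left(l{\left(-2 \right)},-4 \right)},1 \right)} - 18\right) - 4808 = \left(10 \left(\frac{\left(\left(-4\right)^{2}\right)^{2}}{7} + \frac{5}{7} \cdot 1 + \frac{5 \left(-4\right)^{2}}{7} + \frac{1}{7} \cdot 1 \left(-4\right)^{2}\right) - 18\right) - 4808 = \left(10 \left(\frac{16^{2}}{7} + \frac{5}{7} + \frac{5}{7} \cdot 16 + \frac{1}{7} \cdot 1 \cdot 16\right) - 18\right) - 4808 = \left(10 \left(\frac{1}{7} \cdot 256 + \frac{5}{7} + \frac{80}{7} + \frac{16}{7}\right) - 18\right) - 4808 = \left(10 \left(\frac{256}{7} + \frac{5}{7} + \frac{80}{7} + \frac{16}{7}\right) - 18\right) - 4808 = \left(10 \cdot 51 - 18\right) - 4808 = \left(510 - 18\right) - 4808 = 492 - 4808 = -4316$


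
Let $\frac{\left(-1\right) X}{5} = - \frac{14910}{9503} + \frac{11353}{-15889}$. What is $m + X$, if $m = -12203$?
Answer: $- \frac{1840845654156}{150993167} \approx -12192.0$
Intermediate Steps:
$X = \frac{1723962745}{150993167}$ ($X = - 5 \left(- \frac{14910}{9503} + \frac{11353}{-15889}\right) = - 5 \left(\left(-14910\right) \frac{1}{9503} + 11353 \left(- \frac{1}{15889}\right)\right) = - 5 \left(- \frac{14910}{9503} - \frac{11353}{15889}\right) = \left(-5\right) \left(- \frac{344792549}{150993167}\right) = \frac{1723962745}{150993167} \approx 11.417$)
$m + X = -12203 + \frac{1723962745}{150993167} = - \frac{1840845654156}{150993167}$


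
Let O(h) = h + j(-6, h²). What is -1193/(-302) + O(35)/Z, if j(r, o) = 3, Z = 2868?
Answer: 429125/108267 ≈ 3.9636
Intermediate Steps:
O(h) = 3 + h (O(h) = h + 3 = 3 + h)
-1193/(-302) + O(35)/Z = -1193/(-302) + (3 + 35)/2868 = -1193*(-1/302) + 38*(1/2868) = 1193/302 + 19/1434 = 429125/108267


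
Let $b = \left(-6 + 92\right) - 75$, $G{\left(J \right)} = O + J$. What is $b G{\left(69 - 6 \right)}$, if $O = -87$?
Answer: $-264$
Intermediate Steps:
$G{\left(J \right)} = -87 + J$
$b = 11$ ($b = 86 - 75 = 11$)
$b G{\left(69 - 6 \right)} = 11 \left(-87 + \left(69 - 6\right)\right) = 11 \left(-87 + 63\right) = 11 \left(-24\right) = -264$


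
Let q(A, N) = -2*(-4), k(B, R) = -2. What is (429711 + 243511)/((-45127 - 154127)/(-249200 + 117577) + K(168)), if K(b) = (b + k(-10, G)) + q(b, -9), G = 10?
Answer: 44305749653/11550828 ≈ 3835.7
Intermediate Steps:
q(A, N) = 8
K(b) = 6 + b (K(b) = (b - 2) + 8 = (-2 + b) + 8 = 6 + b)
(429711 + 243511)/((-45127 - 154127)/(-249200 + 117577) + K(168)) = (429711 + 243511)/((-45127 - 154127)/(-249200 + 117577) + (6 + 168)) = 673222/(-199254/(-131623) + 174) = 673222/(-199254*(-1/131623) + 174) = 673222/(199254/131623 + 174) = 673222/(23101656/131623) = 673222*(131623/23101656) = 44305749653/11550828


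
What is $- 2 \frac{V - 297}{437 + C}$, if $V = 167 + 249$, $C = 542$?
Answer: $- \frac{238}{979} \approx -0.24311$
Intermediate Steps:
$V = 416$
$- 2 \frac{V - 297}{437 + C} = - 2 \frac{416 - 297}{437 + 542} = - 2 \cdot \frac{119}{979} = - 2 \cdot 119 \cdot \frac{1}{979} = \left(-2\right) \frac{119}{979} = - \frac{238}{979}$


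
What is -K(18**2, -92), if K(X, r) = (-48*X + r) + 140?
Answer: 15504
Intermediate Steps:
K(X, r) = 140 + r - 48*X (K(X, r) = (r - 48*X) + 140 = 140 + r - 48*X)
-K(18**2, -92) = -(140 - 92 - 48*18**2) = -(140 - 92 - 48*324) = -(140 - 92 - 15552) = -1*(-15504) = 15504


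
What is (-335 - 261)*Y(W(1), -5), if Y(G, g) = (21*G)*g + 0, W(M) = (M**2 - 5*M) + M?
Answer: -187740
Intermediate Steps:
W(M) = M**2 - 4*M
Y(G, g) = 21*G*g (Y(G, g) = 21*G*g + 0 = 21*G*g)
(-335 - 261)*Y(W(1), -5) = (-335 - 261)*(21*(1*(-4 + 1))*(-5)) = -12516*1*(-3)*(-5) = -12516*(-3)*(-5) = -596*315 = -187740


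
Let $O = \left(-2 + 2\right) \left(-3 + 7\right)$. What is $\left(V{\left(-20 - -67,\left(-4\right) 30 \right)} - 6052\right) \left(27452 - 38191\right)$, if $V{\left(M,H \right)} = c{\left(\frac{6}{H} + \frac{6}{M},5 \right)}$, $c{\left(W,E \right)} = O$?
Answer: $64992428$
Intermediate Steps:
$O = 0$ ($O = 0 \cdot 4 = 0$)
$c{\left(W,E \right)} = 0$
$V{\left(M,H \right)} = 0$
$\left(V{\left(-20 - -67,\left(-4\right) 30 \right)} - 6052\right) \left(27452 - 38191\right) = \left(0 - 6052\right) \left(27452 - 38191\right) = \left(-6052\right) \left(-10739\right) = 64992428$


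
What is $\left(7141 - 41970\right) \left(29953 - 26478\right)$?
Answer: $-121030775$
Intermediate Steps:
$\left(7141 - 41970\right) \left(29953 - 26478\right) = - 34829 \left(29953 - 26478\right) = \left(-34829\right) 3475 = -121030775$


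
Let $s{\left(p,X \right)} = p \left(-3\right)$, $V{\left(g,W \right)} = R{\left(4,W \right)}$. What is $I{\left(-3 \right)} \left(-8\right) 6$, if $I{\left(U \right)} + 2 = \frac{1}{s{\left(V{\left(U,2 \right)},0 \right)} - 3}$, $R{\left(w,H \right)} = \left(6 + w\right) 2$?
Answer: $\frac{2032}{21} \approx 96.762$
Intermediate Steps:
$R{\left(w,H \right)} = 12 + 2 w$
$V{\left(g,W \right)} = 20$ ($V{\left(g,W \right)} = 12 + 2 \cdot 4 = 12 + 8 = 20$)
$s{\left(p,X \right)} = - 3 p$
$I{\left(U \right)} = - \frac{127}{63}$ ($I{\left(U \right)} = -2 + \frac{1}{\left(-3\right) 20 - 3} = -2 + \frac{1}{-60 - 3} = -2 + \frac{1}{-63} = -2 - \frac{1}{63} = - \frac{127}{63}$)
$I{\left(-3 \right)} \left(-8\right) 6 = \left(- \frac{127}{63}\right) \left(-8\right) 6 = \frac{1016}{63} \cdot 6 = \frac{2032}{21}$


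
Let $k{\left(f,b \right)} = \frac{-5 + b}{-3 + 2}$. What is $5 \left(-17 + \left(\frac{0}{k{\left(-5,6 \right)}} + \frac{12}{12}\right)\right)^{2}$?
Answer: $1280$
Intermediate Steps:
$k{\left(f,b \right)} = 5 - b$ ($k{\left(f,b \right)} = \frac{-5 + b}{-1} = \left(-5 + b\right) \left(-1\right) = 5 - b$)
$5 \left(-17 + \left(\frac{0}{k{\left(-5,6 \right)}} + \frac{12}{12}\right)\right)^{2} = 5 \left(-17 + \left(\frac{0}{5 - 6} + \frac{12}{12}\right)\right)^{2} = 5 \left(-17 + \left(\frac{0}{5 - 6} + 12 \cdot \frac{1}{12}\right)\right)^{2} = 5 \left(-17 + \left(\frac{0}{-1} + 1\right)\right)^{2} = 5 \left(-17 + \left(0 \left(-1\right) + 1\right)\right)^{2} = 5 \left(-17 + \left(0 + 1\right)\right)^{2} = 5 \left(-17 + 1\right)^{2} = 5 \left(-16\right)^{2} = 5 \cdot 256 = 1280$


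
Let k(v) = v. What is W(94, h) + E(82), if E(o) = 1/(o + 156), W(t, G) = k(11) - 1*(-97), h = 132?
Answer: 25705/238 ≈ 108.00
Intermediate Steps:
W(t, G) = 108 (W(t, G) = 11 - 1*(-97) = 11 + 97 = 108)
E(o) = 1/(156 + o)
W(94, h) + E(82) = 108 + 1/(156 + 82) = 108 + 1/238 = 25705/238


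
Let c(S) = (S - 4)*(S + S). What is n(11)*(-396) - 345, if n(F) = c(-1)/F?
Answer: -705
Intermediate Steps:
c(S) = 2*S*(-4 + S) (c(S) = (-4 + S)*(2*S) = 2*S*(-4 + S))
n(F) = 10/F (n(F) = (2*(-1)*(-4 - 1))/F = (2*(-1)*(-5))/F = 10/F)
n(11)*(-396) - 345 = (10/11)*(-396) - 345 = -360 - 345 = -705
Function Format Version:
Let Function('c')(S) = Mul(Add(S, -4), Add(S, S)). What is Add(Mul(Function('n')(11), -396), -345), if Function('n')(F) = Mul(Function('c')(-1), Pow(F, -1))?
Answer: -705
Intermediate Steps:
Function('c')(S) = Mul(2, S, Add(-4, S)) (Function('c')(S) = Mul(Add(-4, S), Mul(2, S)) = Mul(2, S, Add(-4, S)))
Function('n')(F) = Mul(10, Pow(F, -1)) (Function('n')(F) = Mul(Mul(2, -1, Add(-4, -1)), Pow(F, -1)) = Mul(Mul(2, -1, -5), Pow(F, -1)) = Mul(10, Pow(F, -1)))
Add(Mul(Function('n')(11), -396), -345) = Add(Mul(Mul(10, Pow(11, -1)), -396), -345) = Add(Mul(Mul(10, Rational(1, 11)), -396), -345) = Add(Mul(Rational(10, 11), -396), -345) = Add(-360, -345) = -705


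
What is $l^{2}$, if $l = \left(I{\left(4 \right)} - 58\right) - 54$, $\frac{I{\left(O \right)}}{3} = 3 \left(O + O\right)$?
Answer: $1600$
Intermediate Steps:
$I{\left(O \right)} = 18 O$ ($I{\left(O \right)} = 3 \cdot 3 \left(O + O\right) = 3 \cdot 3 \cdot 2 O = 3 \cdot 6 O = 18 O$)
$l = -40$ ($l = \left(18 \cdot 4 - 58\right) - 54 = \left(72 - 58\right) - 54 = 14 - 54 = -40$)
$l^{2} = \left(-40\right)^{2} = 1600$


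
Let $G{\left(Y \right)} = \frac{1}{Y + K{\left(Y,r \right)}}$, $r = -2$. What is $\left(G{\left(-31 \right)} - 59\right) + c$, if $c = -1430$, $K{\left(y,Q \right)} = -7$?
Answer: $- \frac{56583}{38} \approx -1489.0$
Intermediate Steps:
$G{\left(Y \right)} = \frac{1}{-7 + Y}$ ($G{\left(Y \right)} = \frac{1}{Y - 7} = \frac{1}{-7 + Y}$)
$\left(G{\left(-31 \right)} - 59\right) + c = \left(\frac{1}{-7 - 31} - 59\right) - 1430 = \left(\frac{1}{-38} - 59\right) - 1430 = \left(- \frac{1}{38} - 59\right) - 1430 = - \frac{2243}{38} - 1430 = - \frac{56583}{38}$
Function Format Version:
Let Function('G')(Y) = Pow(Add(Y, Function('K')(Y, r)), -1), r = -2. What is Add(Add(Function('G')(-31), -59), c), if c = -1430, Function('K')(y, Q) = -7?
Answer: Rational(-56583, 38) ≈ -1489.0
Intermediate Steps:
Function('G')(Y) = Pow(Add(-7, Y), -1) (Function('G')(Y) = Pow(Add(Y, -7), -1) = Pow(Add(-7, Y), -1))
Add(Add(Function('G')(-31), -59), c) = Add(Add(Pow(Add(-7, -31), -1), -59), -1430) = Add(Add(Pow(-38, -1), -59), -1430) = Add(Add(Rational(-1, 38), -59), -1430) = Add(Rational(-2243, 38), -1430) = Rational(-56583, 38)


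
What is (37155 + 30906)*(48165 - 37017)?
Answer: 758744028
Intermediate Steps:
(37155 + 30906)*(48165 - 37017) = 68061*11148 = 758744028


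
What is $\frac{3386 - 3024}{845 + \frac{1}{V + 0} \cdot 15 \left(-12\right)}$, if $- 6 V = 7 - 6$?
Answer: $\frac{362}{1925} \approx 0.18805$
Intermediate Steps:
$V = - \frac{1}{6}$ ($V = - \frac{7 - 6}{6} = \left(- \frac{1}{6}\right) 1 = - \frac{1}{6} \approx -0.16667$)
$\frac{3386 - 3024}{845 + \frac{1}{V + 0} \cdot 15 \left(-12\right)} = \frac{3386 - 3024}{845 + \frac{1}{- \frac{1}{6} + 0} \cdot 15 \left(-12\right)} = \frac{362}{845 + \frac{1}{- \frac{1}{6}} \cdot 15 \left(-12\right)} = \frac{362}{845 + \left(-6\right) 15 \left(-12\right)} = \frac{362}{845 - -1080} = \frac{362}{845 + 1080} = \frac{362}{1925}$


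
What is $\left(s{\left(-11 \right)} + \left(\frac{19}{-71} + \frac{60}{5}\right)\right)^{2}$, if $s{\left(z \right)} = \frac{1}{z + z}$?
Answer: $\frac{333245025}{2439844} \approx 136.58$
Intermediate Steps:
$s{\left(z \right)} = \frac{1}{2 z}$
$\left(s{\left(-11 \right)} + \left(\frac{19}{-71} + \frac{60}{5}\right)\right)^{2} = \left(\frac{1}{2 \left(-11\right)} + \left(\frac{19}{-71} + \frac{60}{5}\right)\right)^{2} = \left(\frac{1}{2} \left(- \frac{1}{11}\right) + \left(19 \left(- \frac{1}{71}\right) + 60 \cdot \frac{1}{5}\right)\right)^{2} = \left(- \frac{1}{22} + \left(- \frac{19}{71} + 12\right)\right)^{2} = \left(- \frac{1}{22} + \frac{833}{71}\right)^{2} = \left(\frac{18255}{1562}\right)^{2} = \frac{333245025}{2439844}$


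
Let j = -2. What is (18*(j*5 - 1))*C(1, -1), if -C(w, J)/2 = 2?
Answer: 792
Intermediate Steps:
C(w, J) = -4 (C(w, J) = -2*2 = -4)
(18*(j*5 - 1))*C(1, -1) = (18*(-2*5 - 1))*(-4) = (18*(-10 - 1))*(-4) = (18*(-11))*(-4) = -198*(-4) = 792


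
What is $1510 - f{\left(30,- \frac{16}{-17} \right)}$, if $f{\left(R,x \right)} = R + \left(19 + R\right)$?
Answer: $1431$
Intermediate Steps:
$f{\left(R,x \right)} = 19 + 2 R$
$1510 - f{\left(30,- \frac{16}{-17} \right)} = 1510 - \left(19 + 2 \cdot 30\right) = 1510 - \left(19 + 60\right) = 1510 - 79 = 1431$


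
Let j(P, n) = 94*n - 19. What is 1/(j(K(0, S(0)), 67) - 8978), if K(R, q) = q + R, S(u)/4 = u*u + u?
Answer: -1/2699 ≈ -0.00037051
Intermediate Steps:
S(u) = 4*u + 4*u² (S(u) = 4*(u*u + u) = 4*(u² + u) = 4*(u + u²) = 4*u + 4*u²)
K(R, q) = R + q
j(P, n) = -19 + 94*n
1/(j(K(0, S(0)), 67) - 8978) = 1/((-19 + 94*67) - 8978) = 1/((-19 + 6298) - 8978) = 1/(6279 - 8978) = 1/(-2699) = -1/2699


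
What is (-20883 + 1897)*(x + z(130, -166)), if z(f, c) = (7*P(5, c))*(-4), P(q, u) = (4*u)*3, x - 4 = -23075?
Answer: -620937130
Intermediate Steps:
x = -23071 (x = 4 - 23075 = -23071)
P(q, u) = 12*u
z(f, c) = -336*c (z(f, c) = (7*(12*c))*(-4) = (84*c)*(-4) = -336*c)
(-20883 + 1897)*(x + z(130, -166)) = (-20883 + 1897)*(-23071 - 336*(-166)) = -18986*(-23071 + 55776) = -18986*32705 = -620937130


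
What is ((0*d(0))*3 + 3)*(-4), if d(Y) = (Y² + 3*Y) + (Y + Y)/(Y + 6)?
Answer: -12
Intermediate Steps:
d(Y) = Y² + 3*Y + 2*Y/(6 + Y) (d(Y) = (Y² + 3*Y) + (2*Y)/(6 + Y) = (Y² + 3*Y) + 2*Y/(6 + Y) = Y² + 3*Y + 2*Y/(6 + Y))
((0*d(0))*3 + 3)*(-4) = ((0*(0*(20 + 0² + 9*0)/(6 + 0)))*3 + 3)*(-4) = ((0*(0*(20 + 0 + 0)/6))*3 + 3)*(-4) = ((0*(0*(⅙)*20))*3 + 3)*(-4) = ((0*0)*3 + 3)*(-4) = (0*3 + 3)*(-4) = (0 + 3)*(-4) = 3*(-4) = -12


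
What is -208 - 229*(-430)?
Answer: 98262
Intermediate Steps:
-208 - 229*(-430) = -208 + 98470 = 98262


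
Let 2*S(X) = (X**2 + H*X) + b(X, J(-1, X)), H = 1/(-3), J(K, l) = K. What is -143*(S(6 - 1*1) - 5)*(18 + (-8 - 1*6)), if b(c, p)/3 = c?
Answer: -24310/3 ≈ -8103.3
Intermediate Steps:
b(c, p) = 3*c
H = -1/3 (H = 1*(-1/3) = -1/3 ≈ -0.33333)
S(X) = X**2/2 + 4*X/3 (S(X) = ((X**2 - X/3) + 3*X)/2 = (X**2 + 8*X/3)/2 = X**2/2 + 4*X/3)
-143*(S(6 - 1*1) - 5)*(18 + (-8 - 1*6)) = -143*((6 - 1*1)*(8 + 3*(6 - 1*1))/6 - 5)*(18 + (-8 - 1*6)) = -143*((6 - 1)*(8 + 3*(6 - 1))/6 - 5)*(18 + (-8 - 6)) = -143*((1/6)*5*(8 + 3*5) - 5)*(18 - 14) = -143*((1/6)*5*(8 + 15) - 5)*4 = -143*((1/6)*5*23 - 5)*4 = -143*(115/6 - 5)*4 = -12155*4/6 = -143*170/3 = -24310/3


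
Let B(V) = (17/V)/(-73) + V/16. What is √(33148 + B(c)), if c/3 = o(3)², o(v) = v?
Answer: √228944411787/2628 ≈ 182.07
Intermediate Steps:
c = 27 (c = 3*3² = 3*9 = 27)
B(V) = -17/(73*V) + V/16 (B(V) = (17/V)*(-1/73) + V*(1/16) = -17/(73*V) + V/16)
√(33148 + B(c)) = √(33148 + (-17/73/27 + (1/16)*27)) = √(33148 + (-17/73*1/27 + 27/16)) = √(33148 + (-17/1971 + 27/16)) = √(33148 + 52945/31536) = √(1045408273/31536) = √228944411787/2628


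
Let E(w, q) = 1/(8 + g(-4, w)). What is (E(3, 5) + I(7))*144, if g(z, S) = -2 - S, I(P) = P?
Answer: 1056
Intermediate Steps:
E(w, q) = 1/(6 - w) (E(w, q) = 1/(8 + (-2 - w)) = 1/(6 - w))
(E(3, 5) + I(7))*144 = (-1/(-6 + 3) + 7)*144 = (-1/(-3) + 7)*144 = (-1*(-⅓) + 7)*144 = (⅓ + 7)*144 = (22/3)*144 = 1056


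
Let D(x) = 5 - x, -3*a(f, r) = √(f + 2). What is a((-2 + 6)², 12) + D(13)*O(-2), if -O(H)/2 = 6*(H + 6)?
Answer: 384 - √2 ≈ 382.59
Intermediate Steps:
O(H) = -72 - 12*H (O(H) = -12*(H + 6) = -12*(6 + H) = -2*(36 + 6*H) = -72 - 12*H)
a(f, r) = -√(2 + f)/3 (a(f, r) = -√(f + 2)/3 = -√(2 + f)/3)
a((-2 + 6)², 12) + D(13)*O(-2) = -√(2 + (-2 + 6)²)/3 + (5 - 1*13)*(-72 - 12*(-2)) = -√(2 + 4²)/3 + (5 - 13)*(-72 + 24) = -√(2 + 16)/3 - 8*(-48) = -√2 + 384 = 384 - √2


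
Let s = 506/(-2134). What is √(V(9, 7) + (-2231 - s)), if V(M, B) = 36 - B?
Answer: 17*I*√71683/97 ≈ 46.923*I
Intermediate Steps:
s = -23/97 (s = 506*(-1/2134) = -23/97 ≈ -0.23711)
√(V(9, 7) + (-2231 - s)) = √((36 - 1*7) + (-2231 - 1*(-23/97))) = √((36 - 7) + (-2231 + 23/97)) = √(29 - 216384/97) = √(-213571/97) = 17*I*√71683/97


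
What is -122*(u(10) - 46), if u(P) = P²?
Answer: -6588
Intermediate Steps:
-122*(u(10) - 46) = -122*(10² - 46) = -122*(100 - 46) = -122*54 = -6588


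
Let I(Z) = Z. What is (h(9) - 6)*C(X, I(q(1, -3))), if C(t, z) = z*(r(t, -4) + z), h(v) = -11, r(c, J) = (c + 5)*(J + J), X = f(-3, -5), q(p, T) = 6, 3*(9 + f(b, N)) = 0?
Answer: -3876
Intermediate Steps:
f(b, N) = -9 (f(b, N) = -9 + (⅓)*0 = -9 + 0 = -9)
X = -9
r(c, J) = 2*J*(5 + c) (r(c, J) = (5 + c)*(2*J) = 2*J*(5 + c))
C(t, z) = z*(-40 + z - 8*t) (C(t, z) = z*(2*(-4)*(5 + t) + z) = z*((-40 - 8*t) + z) = z*(-40 + z - 8*t))
(h(9) - 6)*C(X, I(q(1, -3))) = (-11 - 6)*(6*(-40 + 6 - 8*(-9))) = -102*(-40 + 6 + 72) = -102*38 = -17*228 = -3876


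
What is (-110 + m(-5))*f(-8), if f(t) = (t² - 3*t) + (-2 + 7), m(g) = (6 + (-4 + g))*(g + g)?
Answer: -7440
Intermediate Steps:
m(g) = 2*g*(2 + g) (m(g) = (2 + g)*(2*g) = 2*g*(2 + g))
f(t) = 5 + t² - 3*t (f(t) = (t² - 3*t) + 5 = 5 + t² - 3*t)
(-110 + m(-5))*f(-8) = (-110 + 2*(-5)*(2 - 5))*(5 + (-8)² - 3*(-8)) = (-110 + 2*(-5)*(-3))*(5 + 64 + 24) = (-110 + 30)*93 = -80*93 = -7440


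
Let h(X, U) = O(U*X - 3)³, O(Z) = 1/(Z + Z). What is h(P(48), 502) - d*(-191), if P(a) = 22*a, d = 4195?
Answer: 954884518406337352488841/1191750985536680232 ≈ 8.0125e+5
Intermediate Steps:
O(Z) = 1/(2*Z)
h(X, U) = 1/(8*(-3 + U*X)³) (h(X, U) = (1/(2*(U*X - 3)))³ = (1/(2*(-3 + U*X)))³ = 1/(8*(-3 + U*X)³))
h(P(48), 502) - d*(-191) = 1/(8*(-3 + 502*(22*48))³) - 4195*(-191) = 1/(8*(-3 + 502*1056)³) - 1*(-801245) = 1/(8*(-3 + 530112)³) + 801245 = (⅛)/530109³ + 801245 = (⅛)*(1/148968873192085029) + 801245 = 1/1191750985536680232 + 801245 = 954884518406337352488841/1191750985536680232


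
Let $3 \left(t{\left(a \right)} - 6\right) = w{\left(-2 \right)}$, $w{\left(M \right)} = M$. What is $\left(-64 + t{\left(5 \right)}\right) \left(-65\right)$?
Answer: $\frac{11440}{3} \approx 3813.3$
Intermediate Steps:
$t{\left(a \right)} = \frac{16}{3}$ ($t{\left(a \right)} = 6 + \frac{1}{3} \left(-2\right) = 6 - \frac{2}{3} = \frac{16}{3}$)
$\left(-64 + t{\left(5 \right)}\right) \left(-65\right) = \left(-64 + \frac{16}{3}\right) \left(-65\right) = \left(- \frac{176}{3}\right) \left(-65\right) = \frac{11440}{3}$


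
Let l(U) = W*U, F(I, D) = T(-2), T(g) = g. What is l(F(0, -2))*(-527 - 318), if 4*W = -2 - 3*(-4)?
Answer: 4225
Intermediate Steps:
F(I, D) = -2
W = 5/2 (W = (-2 - 3*(-4))/4 = (-2 - 1*(-12))/4 = (-2 + 12)/4 = (¼)*10 = 5/2 ≈ 2.5000)
l(U) = 5*U/2
l(F(0, -2))*(-527 - 318) = ((5/2)*(-2))*(-527 - 318) = -5*(-845) = 4225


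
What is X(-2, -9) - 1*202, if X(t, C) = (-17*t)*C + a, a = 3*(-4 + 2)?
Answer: -514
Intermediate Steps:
a = -6 (a = 3*(-2) = -6)
X(t, C) = -6 - 17*C*t (X(t, C) = (-17*t)*C - 6 = -17*C*t - 6 = -6 - 17*C*t)
X(-2, -9) - 1*202 = (-6 - 17*(-9)*(-2)) - 1*202 = (-6 - 306) - 202 = -312 - 202 = -514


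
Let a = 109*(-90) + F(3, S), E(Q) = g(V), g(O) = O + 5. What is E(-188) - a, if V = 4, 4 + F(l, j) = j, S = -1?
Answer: 9824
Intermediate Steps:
F(l, j) = -4 + j
g(O) = 5 + O
E(Q) = 9 (E(Q) = 5 + 4 = 9)
a = -9815 (a = 109*(-90) + (-4 - 1) = -9810 - 5 = -9815)
E(-188) - a = 9 - 1*(-9815) = 9 + 9815 = 9824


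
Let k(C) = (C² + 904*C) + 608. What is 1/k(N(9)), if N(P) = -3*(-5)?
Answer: 1/14393 ≈ 6.9478e-5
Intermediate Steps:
N(P) = 15
k(C) = 608 + C² + 904*C
1/k(N(9)) = 1/(608 + 15² + 904*15) = 1/(608 + 225 + 13560) = 1/14393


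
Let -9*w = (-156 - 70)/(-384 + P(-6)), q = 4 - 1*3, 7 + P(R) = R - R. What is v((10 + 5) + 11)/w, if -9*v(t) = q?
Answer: 391/226 ≈ 1.7301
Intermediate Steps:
P(R) = -7 (P(R) = -7 + (R - R) = -7 + 0 = -7)
q = 1 (q = 4 - 3 = 1)
v(t) = -⅑ (v(t) = -⅑*1 = -⅑)
w = -226/3519 (w = -(-156 - 70)/(9*(-384 - 7)) = -(-226)/(9*(-391)) = -(-226)*(-1)/(9*391) = -⅑*226/391 = -226/3519 ≈ -0.064223)
v((10 + 5) + 11)/w = -1/(9*(-226/3519)) = -⅑*(-3519/226) = 391/226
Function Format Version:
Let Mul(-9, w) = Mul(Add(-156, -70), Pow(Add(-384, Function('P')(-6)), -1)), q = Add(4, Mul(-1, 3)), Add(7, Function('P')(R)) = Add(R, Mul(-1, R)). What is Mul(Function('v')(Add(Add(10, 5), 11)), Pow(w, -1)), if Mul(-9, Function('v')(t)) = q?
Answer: Rational(391, 226) ≈ 1.7301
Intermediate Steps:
Function('P')(R) = -7 (Function('P')(R) = Add(-7, Add(R, Mul(-1, R))) = Add(-7, 0) = -7)
q = 1 (q = Add(4, -3) = 1)
Function('v')(t) = Rational(-1, 9) (Function('v')(t) = Mul(Rational(-1, 9), 1) = Rational(-1, 9))
w = Rational(-226, 3519) (w = Mul(Rational(-1, 9), Mul(Add(-156, -70), Pow(Add(-384, -7), -1))) = Mul(Rational(-1, 9), Mul(-226, Pow(-391, -1))) = Mul(Rational(-1, 9), Mul(-226, Rational(-1, 391))) = Mul(Rational(-1, 9), Rational(226, 391)) = Rational(-226, 3519) ≈ -0.064223)
Mul(Function('v')(Add(Add(10, 5), 11)), Pow(w, -1)) = Mul(Rational(-1, 9), Pow(Rational(-226, 3519), -1)) = Mul(Rational(-1, 9), Rational(-3519, 226)) = Rational(391, 226)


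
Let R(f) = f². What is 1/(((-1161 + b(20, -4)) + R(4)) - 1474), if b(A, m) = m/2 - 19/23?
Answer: -23/60302 ≈ -0.00038141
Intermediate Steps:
b(A, m) = -19/23 + m/2 (b(A, m) = m*(½) - 19*1/23 = m/2 - 19/23 = -19/23 + m/2)
1/(((-1161 + b(20, -4)) + R(4)) - 1474) = 1/(((-1161 + (-19/23 + (½)*(-4))) + 4²) - 1474) = 1/(((-1161 + (-19/23 - 2)) + 16) - 1474) = 1/(((-1161 - 65/23) + 16) - 1474) = 1/((-26768/23 + 16) - 1474) = 1/(-26400/23 - 1474) = 1/(-60302/23) = -23/60302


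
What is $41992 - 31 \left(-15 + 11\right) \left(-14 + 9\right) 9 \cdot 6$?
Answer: $8512$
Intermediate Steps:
$41992 - 31 \left(-15 + 11\right) \left(-14 + 9\right) 9 \cdot 6 = 41992 - 31 \left(\left(-4\right) \left(-5\right)\right) 54 = 41992 - 31 \cdot 20 \cdot 54 = 41992 - 620 \cdot 54 = 41992 - 33480 = 8512$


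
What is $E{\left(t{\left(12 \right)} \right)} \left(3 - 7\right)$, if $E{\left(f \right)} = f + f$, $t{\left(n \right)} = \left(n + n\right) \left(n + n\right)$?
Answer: $-4608$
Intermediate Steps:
$t{\left(n \right)} = 4 n^{2}$ ($t{\left(n \right)} = 2 n 2 n = 4 n^{2}$)
$E{\left(f \right)} = 2 f$
$E{\left(t{\left(12 \right)} \right)} \left(3 - 7\right) = 2 \cdot 4 \cdot 12^{2} \left(3 - 7\right) = 2 \cdot 4 \cdot 144 \left(3 - 7\right) = 2 \cdot 576 \left(-4\right) = 1152 \left(-4\right) = -4608$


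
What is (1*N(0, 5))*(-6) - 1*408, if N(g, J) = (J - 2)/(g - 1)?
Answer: -390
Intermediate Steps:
N(g, J) = (-2 + J)/(-1 + g)
(1*N(0, 5))*(-6) - 1*408 = (1*((-2 + 5)/(-1 + 0)))*(-6) - 1*408 = (1*(3/(-1)))*(-6) - 408 = (1*(-1*3))*(-6) - 408 = (1*(-3))*(-6) - 408 = -3*(-6) - 408 = 18 - 408 = -390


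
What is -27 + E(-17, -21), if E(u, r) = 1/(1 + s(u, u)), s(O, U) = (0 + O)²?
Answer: -7829/290 ≈ -26.997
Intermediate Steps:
s(O, U) = O²
E(u, r) = 1/(1 + u²)
-27 + E(-17, -21) = -27 + 1/(1 + (-17)²) = -27 + 1/(1 + 289) = -27 + 1/290 = -7829/290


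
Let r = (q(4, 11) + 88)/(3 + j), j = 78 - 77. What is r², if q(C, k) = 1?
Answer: 7921/16 ≈ 495.06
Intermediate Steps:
j = 1
r = 89/4 (r = (1 + 88)/(3 + 1) = 89/4 ≈ 22.250)
r² = (89/4)² = 7921/16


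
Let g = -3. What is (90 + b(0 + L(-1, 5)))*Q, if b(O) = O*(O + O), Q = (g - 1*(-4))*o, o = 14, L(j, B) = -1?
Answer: 1288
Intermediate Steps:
Q = 14 (Q = (-3 - 1*(-4))*14 = (-3 + 4)*14 = 1*14 = 14)
b(O) = 2*O² (b(O) = O*(2*O) = 2*O²)
(90 + b(0 + L(-1, 5)))*Q = (90 + 2*(0 - 1)²)*14 = (90 + 2*(-1)²)*14 = (90 + 2*1)*14 = (90 + 2)*14 = 92*14 = 1288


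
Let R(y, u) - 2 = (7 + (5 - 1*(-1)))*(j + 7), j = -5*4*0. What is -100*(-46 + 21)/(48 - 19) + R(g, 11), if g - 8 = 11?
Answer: 5197/29 ≈ 179.21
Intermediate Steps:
g = 19 (g = 8 + 11 = 19)
j = 0 (j = -20*0 = 0)
R(y, u) = 93 (R(y, u) = 2 + (7 + (5 - 1*(-1)))*(0 + 7) = 2 + (7 + (5 + 1))*7 = 2 + (7 + 6)*7 = 2 + 13*7 = 2 + 91 = 93)
-100*(-46 + 21)/(48 - 19) + R(g, 11) = -100*(-46 + 21)/(48 - 19) + 93 = -(-2500)/29 + 93 = -100*(-25/29) + 93 = 2500/29 + 93 = 5197/29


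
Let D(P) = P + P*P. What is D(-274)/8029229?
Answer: 5754/617633 ≈ 0.0093162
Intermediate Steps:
D(P) = P + P²
D(-274)/8029229 = -274*(1 - 274)/8029229 = -274*(-273)*(1/8029229) = 74802*(1/8029229) = 5754/617633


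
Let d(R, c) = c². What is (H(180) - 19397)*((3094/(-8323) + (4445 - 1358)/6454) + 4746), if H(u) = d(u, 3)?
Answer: -50437467998342/548129 ≈ -9.2018e+7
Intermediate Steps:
H(u) = 9 (H(u) = 3² = 9)
(H(180) - 19397)*((3094/(-8323) + (4445 - 1358)/6454) + 4746) = (9 - 19397)*((3094/(-8323) + (4445 - 1358)/6454) + 4746) = -19388*((3094*(-1/8323) + 3087*(1/6454)) + 4746) = -19388*((-442/1189 + 441/922) + 4746) = -19388*(116825/1096258 + 4746) = -19388*5202957293/1096258 = -50437467998342/548129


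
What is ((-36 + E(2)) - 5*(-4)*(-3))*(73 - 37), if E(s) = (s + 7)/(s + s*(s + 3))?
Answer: -3429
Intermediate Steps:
E(s) = (7 + s)/(s + s*(3 + s))
((-36 + E(2)) - 5*(-4)*(-3))*(73 - 37) = ((-36 + (7 + 2)/(2*(4 + 2))) - 5*(-4)*(-3))*(73 - 37) = ((-36 + (1/2)*9/6) + 20*(-3))*36 = ((-36 + (1/2)*(1/6)*9) - 60)*36 = ((-36 + 3/4) - 60)*36 = (-141/4 - 60)*36 = -381/4*36 = -3429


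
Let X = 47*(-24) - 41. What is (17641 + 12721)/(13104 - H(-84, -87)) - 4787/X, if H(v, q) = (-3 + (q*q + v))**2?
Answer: 133939794481/32712840090 ≈ 4.0944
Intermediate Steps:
X = -1169 (X = -1128 - 41 = -1169)
H(v, q) = (-3 + v + q**2)**2 (H(v, q) = (-3 + (q**2 + v))**2 = (-3 + (v + q**2))**2 = (-3 + v + q**2)**2)
(17641 + 12721)/(13104 - H(-84, -87)) - 4787/X = (17641 + 12721)/(13104 - (-3 - 84 + (-87)**2)**2) - 4787/(-1169) = 30362/(13104 - (-3 - 84 + 7569)**2) - 4787*(-1/1169) = 30362/(13104 - 1*7482**2) + 4787/1169 = 30362/(13104 - 1*55980324) + 4787/1169 = 30362/(13104 - 55980324) + 4787/1169 = 30362/(-55967220) + 4787/1169 = 30362*(-1/55967220) + 4787/1169 = -15181/27983610 + 4787/1169 = 133939794481/32712840090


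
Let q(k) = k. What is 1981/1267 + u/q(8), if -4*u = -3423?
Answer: 628619/5792 ≈ 108.53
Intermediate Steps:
u = 3423/4 (u = -1/4*(-3423) = 3423/4 ≈ 855.75)
1981/1267 + u/q(8) = 1981/1267 + (3423/4)/8 = 1981*(1/1267) + (3423/4)*(1/8) = 283/181 + 3423/32 = 628619/5792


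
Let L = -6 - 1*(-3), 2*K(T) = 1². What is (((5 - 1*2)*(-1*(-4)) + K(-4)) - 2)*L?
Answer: -63/2 ≈ -31.500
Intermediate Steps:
K(T) = ½ (K(T) = (½)*1² = (½)*1 = ½)
L = -3 (L = -6 + 3 = -3)
(((5 - 1*2)*(-1*(-4)) + K(-4)) - 2)*L = (((5 - 1*2)*(-1*(-4)) + ½) - 2)*(-3) = (((5 - 2)*4 + ½) - 2)*(-3) = ((3*4 + ½) - 2)*(-3) = ((12 + ½) - 2)*(-3) = (25/2 - 2)*(-3) = (21/2)*(-3) = -63/2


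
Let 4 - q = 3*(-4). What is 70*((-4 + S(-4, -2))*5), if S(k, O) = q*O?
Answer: -12600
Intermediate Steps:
q = 16 (q = 4 - 3*(-4) = 4 - 1*(-12) = 4 + 12 = 16)
S(k, O) = 16*O
70*((-4 + S(-4, -2))*5) = 70*((-4 + 16*(-2))*5) = 70*((-4 - 32)*5) = 70*(-36*5) = 70*(-180) = -12600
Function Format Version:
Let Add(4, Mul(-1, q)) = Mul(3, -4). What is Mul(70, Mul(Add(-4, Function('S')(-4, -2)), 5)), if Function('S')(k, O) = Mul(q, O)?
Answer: -12600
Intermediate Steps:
q = 16 (q = Add(4, Mul(-1, Mul(3, -4))) = Add(4, Mul(-1, -12)) = Add(4, 12) = 16)
Function('S')(k, O) = Mul(16, O)
Mul(70, Mul(Add(-4, Function('S')(-4, -2)), 5)) = Mul(70, Mul(Add(-4, Mul(16, -2)), 5)) = Mul(70, Mul(Add(-4, -32), 5)) = Mul(70, Mul(-36, 5)) = Mul(70, -180) = -12600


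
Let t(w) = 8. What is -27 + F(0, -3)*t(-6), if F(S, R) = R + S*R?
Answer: -51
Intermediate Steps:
F(S, R) = R + R*S
-27 + F(0, -3)*t(-6) = -27 - 3*(1 + 0)*8 = -27 - 3*1*8 = -27 - 3*8 = -27 - 24 = -51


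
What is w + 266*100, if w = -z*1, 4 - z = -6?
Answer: 26590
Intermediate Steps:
z = 10 (z = 4 - 1*(-6) = 4 + 6 = 10)
w = -10 (w = -1*10*1 = -10*1 = -10)
w + 266*100 = -10 + 266*100 = -10 + 26600 = 26590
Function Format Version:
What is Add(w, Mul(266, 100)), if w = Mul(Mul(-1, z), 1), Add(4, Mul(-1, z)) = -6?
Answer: 26590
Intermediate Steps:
z = 10 (z = Add(4, Mul(-1, -6)) = Add(4, 6) = 10)
w = -10 (w = Mul(Mul(-1, 10), 1) = Mul(-10, 1) = -10)
Add(w, Mul(266, 100)) = Add(-10, Mul(266, 100)) = Add(-10, 26600) = 26590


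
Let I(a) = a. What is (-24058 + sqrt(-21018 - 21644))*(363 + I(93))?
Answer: -10970448 + 456*I*sqrt(42662) ≈ -1.097e+7 + 94186.0*I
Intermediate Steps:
(-24058 + sqrt(-21018 - 21644))*(363 + I(93)) = (-24058 + sqrt(-21018 - 21644))*(363 + 93) = (-24058 + sqrt(-42662))*456 = (-24058 + I*sqrt(42662))*456 = -10970448 + 456*I*sqrt(42662)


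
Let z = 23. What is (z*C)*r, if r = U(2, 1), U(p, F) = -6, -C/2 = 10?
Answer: 2760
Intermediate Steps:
C = -20 (C = -2*10 = -20)
r = -6
(z*C)*r = (23*(-20))*(-6) = -460*(-6) = 2760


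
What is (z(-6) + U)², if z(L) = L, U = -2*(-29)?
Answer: 2704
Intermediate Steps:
U = 58
(z(-6) + U)² = (-6 + 58)² = 52² = 2704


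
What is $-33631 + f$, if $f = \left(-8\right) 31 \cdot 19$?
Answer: $-38343$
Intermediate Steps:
$f = -4712$ ($f = \left(-248\right) 19 = -4712$)
$-33631 + f = -33631 - 4712 = -38343$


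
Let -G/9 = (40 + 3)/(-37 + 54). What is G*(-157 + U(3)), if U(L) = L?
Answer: 59598/17 ≈ 3505.8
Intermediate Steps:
G = -387/17 (G = -9*(40 + 3)/(-37 + 54) = -387/17 ≈ -22.765)
G*(-157 + U(3)) = -387*(-157 + 3)/17 = -387/17*(-154) = 59598/17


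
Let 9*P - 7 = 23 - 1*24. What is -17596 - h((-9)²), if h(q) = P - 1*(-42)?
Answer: -52916/3 ≈ -17639.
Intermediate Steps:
P = ⅔ (P = 7/9 + (23 - 1*24)/9 = 7/9 + (23 - 24)/9 = 7/9 + (⅑)*(-1) = 7/9 - ⅑ = ⅔ ≈ 0.66667)
h(q) = 128/3 (h(q) = ⅔ - 1*(-42) = ⅔ + 42 = 128/3)
-17596 - h((-9)²) = -17596 - 1*128/3 = -17596 - 128/3 = -52916/3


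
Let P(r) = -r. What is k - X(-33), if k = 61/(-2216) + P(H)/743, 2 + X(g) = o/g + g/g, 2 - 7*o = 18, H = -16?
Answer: 351715643/380338728 ≈ 0.92474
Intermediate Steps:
o = -16/7 (o = 2/7 - ⅐*18 = 2/7 - 18/7 = -16/7 ≈ -2.2857)
X(g) = -1 - 16/(7*g) (X(g) = -2 + (-16/(7*g) + g/g) = -2 + (-16/(7*g) + 1) = -2 + (1 - 16/(7*g)) = -1 - 16/(7*g))
k = -9867/1646488 (k = 61/(-2216) - 1*(-16)/743 = 61*(-1/2216) + 16*(1/743) = -61/2216 + 16/743 = -9867/1646488 ≈ -0.0059928)
k - X(-33) = -9867/1646488 - (-16/7 - 1*(-33))/(-33) = -9867/1646488 - (-1)*(-16/7 + 33)/33 = -9867/1646488 - (-1)*215/(33*7) = -9867/1646488 - 1*(-215/231) = -9867/1646488 + 215/231 = 351715643/380338728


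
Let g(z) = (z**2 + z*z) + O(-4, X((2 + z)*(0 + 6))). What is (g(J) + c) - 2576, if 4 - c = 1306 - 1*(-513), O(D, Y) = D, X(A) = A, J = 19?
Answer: -3673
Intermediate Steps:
g(z) = -4 + 2*z**2 (g(z) = (z**2 + z*z) - 4 = (z**2 + z**2) - 4 = 2*z**2 - 4 = -4 + 2*z**2)
c = -1815 (c = 4 - (1306 - 1*(-513)) = 4 - (1306 + 513) = 4 - 1*1819 = 4 - 1819 = -1815)
(g(J) + c) - 2576 = ((-4 + 2*19**2) - 1815) - 2576 = ((-4 + 2*361) - 1815) - 2576 = ((-4 + 722) - 1815) - 2576 = (718 - 1815) - 2576 = -1097 - 2576 = -3673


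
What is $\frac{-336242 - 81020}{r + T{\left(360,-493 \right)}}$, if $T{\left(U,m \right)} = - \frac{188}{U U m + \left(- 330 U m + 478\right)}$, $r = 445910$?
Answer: $- \frac{555367585391}{593497514802} \approx -0.93575$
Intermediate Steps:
$T{\left(U,m \right)} = - \frac{188}{478 + m U^{2} - 330 U m}$ ($T{\left(U,m \right)} = - \frac{188}{U^{2} m - \left(-478 + 330 U m\right)} = - \frac{188}{m U^{2} - \left(-478 + 330 U m\right)} = - \frac{188}{478 + m U^{2} - 330 U m}$)
$\frac{-336242 - 81020}{r + T{\left(360,-493 \right)}} = \frac{-336242 - 81020}{445910 - \frac{188}{478 - 493 \cdot 360^{2} - 118800 \left(-493\right)}} = - \frac{417262}{445910 - \frac{188}{478 - 63892800 + 58568400}} = - \frac{417262}{445910 - \frac{188}{-5323922}} = - \frac{417262}{445910 - - \frac{94}{2661961}} = - \frac{417262}{445910 + \frac{94}{2661961}} = - \frac{417262}{\frac{1186995029604}{2661961}} = \left(-417262\right) \frac{2661961}{1186995029604} = - \frac{555367585391}{593497514802}$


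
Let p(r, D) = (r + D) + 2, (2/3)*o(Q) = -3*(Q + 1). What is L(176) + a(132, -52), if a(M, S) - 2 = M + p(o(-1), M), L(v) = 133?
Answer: 401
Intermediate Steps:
o(Q) = -9/2 - 9*Q/2 (o(Q) = 3*(-3*(Q + 1))/2 = 3*(-3*(1 + Q))/2 = 3*(-3 - 3*Q)/2 = -9/2 - 9*Q/2)
p(r, D) = 2 + D + r (p(r, D) = (D + r) + 2 = 2 + D + r)
a(M, S) = 4 + 2*M (a(M, S) = 2 + (M + (2 + M + (-9/2 - 9/2*(-1)))) = 2 + (M + (2 + M + (-9/2 + 9/2))) = 2 + (M + (2 + M + 0)) = 2 + (M + (2 + M)) = 2 + (2 + 2*M) = 4 + 2*M)
L(176) + a(132, -52) = 133 + (4 + 2*132) = 133 + (4 + 264) = 133 + 268 = 401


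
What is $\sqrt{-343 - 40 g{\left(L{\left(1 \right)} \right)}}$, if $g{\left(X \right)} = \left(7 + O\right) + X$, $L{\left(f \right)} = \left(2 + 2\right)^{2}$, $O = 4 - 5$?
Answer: $i \sqrt{1223} \approx 34.971 i$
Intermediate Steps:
$O = -1$ ($O = 4 - 5 = -1$)
$L{\left(f \right)} = 16$ ($L{\left(f \right)} = 4^{2} = 16$)
$g{\left(X \right)} = 6 + X$ ($g{\left(X \right)} = \left(7 - 1\right) + X = 6 + X$)
$\sqrt{-343 - 40 g{\left(L{\left(1 \right)} \right)}} = \sqrt{-343 - 40 \left(6 + 16\right)} = \sqrt{-343 - 880} = \sqrt{-1223} = i \sqrt{1223}$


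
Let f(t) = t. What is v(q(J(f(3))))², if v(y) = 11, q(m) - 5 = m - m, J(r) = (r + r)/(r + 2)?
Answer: 121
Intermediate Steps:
J(r) = 2*r/(2 + r) (J(r) = (2*r)/(2 + r) = 2*r/(2 + r))
q(m) = 5 (q(m) = 5 + (m - m) = 5 + 0 = 5)
v(q(J(f(3))))² = 11² = 121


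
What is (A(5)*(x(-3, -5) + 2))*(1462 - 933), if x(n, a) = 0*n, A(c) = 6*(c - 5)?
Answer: 0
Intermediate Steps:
A(c) = -30 + 6*c (A(c) = 6*(-5 + c) = -30 + 6*c)
x(n, a) = 0
(A(5)*(x(-3, -5) + 2))*(1462 - 933) = ((-30 + 6*5)*(0 + 2))*(1462 - 933) = ((-30 + 30)*2)*529 = (0*2)*529 = 0*529 = 0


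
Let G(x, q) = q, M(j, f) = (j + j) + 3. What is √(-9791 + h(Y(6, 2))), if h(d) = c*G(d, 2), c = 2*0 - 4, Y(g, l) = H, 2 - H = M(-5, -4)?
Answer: I*√9799 ≈ 98.99*I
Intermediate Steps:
M(j, f) = 3 + 2*j (M(j, f) = 2*j + 3 = 3 + 2*j)
H = 9 (H = 2 - (3 + 2*(-5)) = 2 - (3 - 10) = 2 - 1*(-7) = 2 + 7 = 9)
Y(g, l) = 9
c = -4 (c = 0 - 4 = -4)
h(d) = -8 (h(d) = -4*2 = -8)
√(-9791 + h(Y(6, 2))) = √(-9791 - 8) = √(-9799) = I*√9799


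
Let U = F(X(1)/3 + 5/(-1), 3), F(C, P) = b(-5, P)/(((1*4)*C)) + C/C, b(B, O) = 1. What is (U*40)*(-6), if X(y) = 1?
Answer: -1590/7 ≈ -227.14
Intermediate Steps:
F(C, P) = 1 + 1/(4*C) (F(C, P) = 1/((1*4)*C) + C/C = 1/(4*C) + 1 = 1 + 1/(4*C))
U = 53/56 (U = (¼ + (1/3 + 5/(-1)))/(1/3 + 5/(-1)) = (¼ + (1*(⅓) + 5*(-1)))/(1*(⅓) + 5*(-1)) = (¼ + (⅓ - 5))/(⅓ - 5) = (¼ - 14/3)/(-14/3) = -3/14*(-53/12) = 53/56 ≈ 0.94643)
(U*40)*(-6) = ((53/56)*40)*(-6) = (265/7)*(-6) = -1590/7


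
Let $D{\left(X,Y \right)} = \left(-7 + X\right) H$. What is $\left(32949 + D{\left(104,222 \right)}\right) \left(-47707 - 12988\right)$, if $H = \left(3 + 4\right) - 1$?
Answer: $-2035164045$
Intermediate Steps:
$H = 6$ ($H = 7 - 1 = 6$)
$D{\left(X,Y \right)} = -42 + 6 X$ ($D{\left(X,Y \right)} = \left(-7 + X\right) 6 = -42 + 6 X$)
$\left(32949 + D{\left(104,222 \right)}\right) \left(-47707 - 12988\right) = \left(32949 + \left(-42 + 6 \cdot 104\right)\right) \left(-47707 - 12988\right) = \left(32949 + \left(-42 + 624\right)\right) \left(-60695\right) = \left(32949 + 582\right) \left(-60695\right) = 33531 \left(-60695\right) = -2035164045$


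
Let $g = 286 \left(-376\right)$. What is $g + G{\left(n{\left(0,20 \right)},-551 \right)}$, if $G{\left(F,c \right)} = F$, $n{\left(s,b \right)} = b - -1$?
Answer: $-107515$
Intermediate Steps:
$n{\left(s,b \right)} = 1 + b$ ($n{\left(s,b \right)} = b + 1 = 1 + b$)
$g = -107536$
$g + G{\left(n{\left(0,20 \right)},-551 \right)} = -107536 + \left(1 + 20\right) = -107536 + 21 = -107515$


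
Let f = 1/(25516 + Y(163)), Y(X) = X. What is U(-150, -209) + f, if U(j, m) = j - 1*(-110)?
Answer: -1027159/25679 ≈ -40.000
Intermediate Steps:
U(j, m) = 110 + j (U(j, m) = j + 110 = 110 + j)
f = 1/25679 (f = 1/(25516 + 163) = 1/25679 ≈ 3.8942e-5)
U(-150, -209) + f = (110 - 150) + 1/25679 = -40 + 1/25679 = -1027159/25679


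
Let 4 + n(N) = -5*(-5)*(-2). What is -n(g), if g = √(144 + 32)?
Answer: 54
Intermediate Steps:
g = 4*√11 (g = √176 = 4*√11 ≈ 13.266)
n(N) = -54 (n(N) = -4 - 5*(-5)*(-2) = -4 + 25*(-2) = -4 - 50 = -54)
-n(g) = -1*(-54) = 54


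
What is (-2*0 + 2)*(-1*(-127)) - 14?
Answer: 240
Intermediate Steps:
(-2*0 + 2)*(-1*(-127)) - 14 = (0 + 2)*127 - 14 = 2*127 - 14 = 254 - 14 = 240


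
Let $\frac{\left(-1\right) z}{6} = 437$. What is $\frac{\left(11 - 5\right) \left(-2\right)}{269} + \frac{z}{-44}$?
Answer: $\frac{352395}{5918} \approx 59.546$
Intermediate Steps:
$z = -2622$ ($z = \left(-6\right) 437 = -2622$)
$\frac{\left(11 - 5\right) \left(-2\right)}{269} + \frac{z}{-44} = \frac{\left(11 - 5\right) \left(-2\right)}{269} - \frac{2622}{-44} = 6 \left(-2\right) \frac{1}{269} - - \frac{1311}{22} = \left(-12\right) \frac{1}{269} + \frac{1311}{22} = - \frac{12}{269} + \frac{1311}{22} = \frac{352395}{5918}$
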